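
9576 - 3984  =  5592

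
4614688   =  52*88744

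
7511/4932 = 7511/4932= 1.52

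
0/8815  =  0  =  0.00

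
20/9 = 20/9 = 2.22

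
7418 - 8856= - 1438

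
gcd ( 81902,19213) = 1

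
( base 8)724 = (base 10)468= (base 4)13110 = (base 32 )ek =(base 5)3333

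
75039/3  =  25013 = 25013.00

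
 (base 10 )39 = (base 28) 1B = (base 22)1h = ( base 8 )47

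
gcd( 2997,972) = 81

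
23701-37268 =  - 13567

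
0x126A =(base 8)11152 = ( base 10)4714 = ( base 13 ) 21B8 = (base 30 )574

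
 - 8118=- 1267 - 6851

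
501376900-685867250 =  - 184490350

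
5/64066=5/64066 = 0.00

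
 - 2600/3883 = - 1  +  1283/3883 = -0.67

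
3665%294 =137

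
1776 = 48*37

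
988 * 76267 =75351796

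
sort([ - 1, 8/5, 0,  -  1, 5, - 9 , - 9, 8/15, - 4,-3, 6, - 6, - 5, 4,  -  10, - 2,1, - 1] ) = [ - 10,-9, - 9 , - 6, - 5, - 4, - 3, - 2, - 1,  -  1, - 1,0,8/15, 1,8/5,4, 5,6 ]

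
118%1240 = 118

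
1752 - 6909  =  -5157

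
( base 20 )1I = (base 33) 15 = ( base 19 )20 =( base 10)38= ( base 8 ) 46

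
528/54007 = 528/54007 = 0.01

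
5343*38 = 203034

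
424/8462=212/4231  =  0.05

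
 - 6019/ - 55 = 6019/55 = 109.44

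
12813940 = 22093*580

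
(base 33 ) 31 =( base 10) 100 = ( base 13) 79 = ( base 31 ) 37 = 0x64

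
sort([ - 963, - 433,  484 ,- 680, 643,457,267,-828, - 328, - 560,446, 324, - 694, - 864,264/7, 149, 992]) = [  -  963, - 864, - 828, - 694 , - 680, - 560, - 433,-328, 264/7, 149, 267, 324,446, 457,484, 643 , 992]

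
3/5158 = 3/5158 = 0.00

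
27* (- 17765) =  - 479655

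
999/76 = 13 + 11/76=13.14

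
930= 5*186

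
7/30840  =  7/30840 = 0.00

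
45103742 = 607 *74306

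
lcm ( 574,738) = 5166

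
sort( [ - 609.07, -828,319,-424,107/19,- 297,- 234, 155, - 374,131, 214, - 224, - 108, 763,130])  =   [ - 828, - 609.07, - 424,-374, - 297, - 234, - 224, - 108,107/19, 130, 131,155,214 , 319,763 ] 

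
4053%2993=1060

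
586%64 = 10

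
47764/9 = 5307  +  1/9 = 5307.11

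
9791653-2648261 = 7143392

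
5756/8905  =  5756/8905 = 0.65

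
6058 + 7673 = 13731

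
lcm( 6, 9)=18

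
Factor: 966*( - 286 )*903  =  -2^2*3^2*7^2*11^1*13^1*23^1*43^1 = - 249477228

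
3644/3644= 1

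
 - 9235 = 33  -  9268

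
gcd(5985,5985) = 5985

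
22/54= 11/27= 0.41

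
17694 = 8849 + 8845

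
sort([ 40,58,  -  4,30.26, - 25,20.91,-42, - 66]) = [ - 66,-42 , - 25, - 4,20.91,30.26,40,58]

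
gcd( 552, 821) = 1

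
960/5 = 192= 192.00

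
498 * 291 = 144918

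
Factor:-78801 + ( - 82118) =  - 11^1*14629^1 = -160919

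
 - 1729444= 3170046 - 4899490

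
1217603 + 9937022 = 11154625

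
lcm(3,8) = 24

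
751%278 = 195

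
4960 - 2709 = 2251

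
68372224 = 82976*824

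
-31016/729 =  - 43 + 331/729 = -42.55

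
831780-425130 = 406650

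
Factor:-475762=-2^1*7^1 * 17^1*1999^1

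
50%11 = 6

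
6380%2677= 1026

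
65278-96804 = -31526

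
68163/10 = 6816+3/10   =  6816.30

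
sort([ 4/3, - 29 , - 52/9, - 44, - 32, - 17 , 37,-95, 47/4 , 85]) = [- 95, - 44, - 32, - 29 , - 17, - 52/9, 4/3, 47/4,37, 85]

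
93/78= 31/26 = 1.19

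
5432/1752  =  3+22/219= 3.10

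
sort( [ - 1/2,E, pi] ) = [  -  1/2, E, pi]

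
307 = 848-541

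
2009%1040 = 969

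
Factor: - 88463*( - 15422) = 2^1 * 11^1*701^1*88463^1 = 1364276386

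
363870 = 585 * 622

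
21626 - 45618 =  - 23992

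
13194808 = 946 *13948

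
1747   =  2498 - 751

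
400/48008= 50/6001= 0.01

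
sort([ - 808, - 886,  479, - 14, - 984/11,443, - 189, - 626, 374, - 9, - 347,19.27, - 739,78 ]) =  [ - 886,-808,  -  739, - 626, - 347,- 189, - 984/11,-14, - 9,19.27,78 , 374,443,479 ] 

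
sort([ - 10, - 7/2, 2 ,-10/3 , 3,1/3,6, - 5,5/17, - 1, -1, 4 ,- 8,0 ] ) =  [ -10, - 8, - 5, - 7/2, - 10/3, - 1, - 1,0, 5/17, 1/3,2,3,4,6 ] 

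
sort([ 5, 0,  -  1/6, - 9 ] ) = [  -  9,  -  1/6,0 , 5] 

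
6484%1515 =424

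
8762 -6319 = 2443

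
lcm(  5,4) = 20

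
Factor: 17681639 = 269^1 * 65731^1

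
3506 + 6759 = 10265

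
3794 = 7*542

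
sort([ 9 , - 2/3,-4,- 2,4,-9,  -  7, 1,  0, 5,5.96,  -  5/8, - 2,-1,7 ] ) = [ - 9,-7,-4,-2,-2, - 1,  -  2/3, - 5/8 , 0,  1,4,5,  5.96, 7,  9] 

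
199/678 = 199/678= 0.29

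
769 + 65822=66591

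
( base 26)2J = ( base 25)2l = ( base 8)107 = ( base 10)71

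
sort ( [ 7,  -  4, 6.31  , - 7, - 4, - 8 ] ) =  [ - 8,  -  7, - 4, - 4, 6.31,7] 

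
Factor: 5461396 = 2^2*23^2 *29^1 *89^1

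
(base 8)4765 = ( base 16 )9F5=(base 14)d01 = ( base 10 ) 2549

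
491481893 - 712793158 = - 221311265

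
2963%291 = 53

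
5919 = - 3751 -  - 9670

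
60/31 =60/31 = 1.94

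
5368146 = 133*40362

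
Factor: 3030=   2^1*3^1*5^1*101^1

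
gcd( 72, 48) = 24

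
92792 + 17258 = 110050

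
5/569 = 5/569  =  0.01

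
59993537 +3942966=63936503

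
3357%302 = 35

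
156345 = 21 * 7445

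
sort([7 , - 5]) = [- 5,7 ]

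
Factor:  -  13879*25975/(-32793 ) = 3^( - 1)*5^2*17^( - 1 )*643^(-1 )*1039^1*13879^1  =  360507025/32793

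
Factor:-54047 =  - 7^2*1103^1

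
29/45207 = 29/45207 =0.00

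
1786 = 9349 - 7563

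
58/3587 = 58/3587 = 0.02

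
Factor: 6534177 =3^1*13^1*167543^1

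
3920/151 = 25 + 145/151 = 25.96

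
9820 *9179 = 90137780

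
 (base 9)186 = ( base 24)6F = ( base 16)9F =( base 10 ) 159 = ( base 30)59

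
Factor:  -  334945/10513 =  - 5^1 * 13^1*5153^1*10513^(  -  1 ) 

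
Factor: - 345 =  - 3^1*5^1*23^1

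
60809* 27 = 1641843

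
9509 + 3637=13146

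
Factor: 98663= 98663^1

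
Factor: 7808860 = 2^2*5^1*41^1*89^1*107^1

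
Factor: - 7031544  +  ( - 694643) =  - 7726187 = - 7^1*211^1*5231^1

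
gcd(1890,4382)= 14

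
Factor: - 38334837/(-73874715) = 5^( - 1 )*19^1 * 59^1*97^(-1)*11399^1 * 50773^ ( - 1) = 12778279/24624905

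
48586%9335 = 1911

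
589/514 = 1 + 75/514 = 1.15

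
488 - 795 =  - 307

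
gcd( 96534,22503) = 3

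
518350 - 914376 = -396026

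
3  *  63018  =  189054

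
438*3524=1543512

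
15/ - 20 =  - 3/4 = - 0.75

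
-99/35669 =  - 1 + 35570/35669 = - 0.00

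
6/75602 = 3/37801 = 0.00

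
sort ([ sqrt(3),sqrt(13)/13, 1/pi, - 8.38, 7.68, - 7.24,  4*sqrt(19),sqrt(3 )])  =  [ -8.38, - 7.24, sqrt( 13)/13,1/pi , sqrt( 3),sqrt(3 ), 7.68, 4*sqrt(19)]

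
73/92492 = 73/92492= 0.00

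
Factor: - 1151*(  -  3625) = 4172375 = 5^3*29^1*1151^1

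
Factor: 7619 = 19^1*401^1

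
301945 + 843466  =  1145411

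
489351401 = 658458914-169107513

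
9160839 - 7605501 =1555338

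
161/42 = 3 + 5/6  =  3.83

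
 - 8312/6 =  - 1386 + 2/3 = -1385.33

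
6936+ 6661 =13597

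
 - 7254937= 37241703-44496640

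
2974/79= 2974/79 = 37.65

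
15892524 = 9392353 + 6500171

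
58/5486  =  29/2743  =  0.01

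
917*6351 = 5823867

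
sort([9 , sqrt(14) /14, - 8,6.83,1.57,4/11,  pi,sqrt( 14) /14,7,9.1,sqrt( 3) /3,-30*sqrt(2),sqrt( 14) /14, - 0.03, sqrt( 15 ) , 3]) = [ - 30*sqrt(2), - 8, - 0.03, sqrt(14)/14,sqrt( 14 ) /14, sqrt( 14)/14, 4/11, sqrt(3) /3,1.57,3,pi,sqrt( 15 ),6.83,7,9,9.1]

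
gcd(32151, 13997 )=1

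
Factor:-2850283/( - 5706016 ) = 2^( - 5) *17^( - 2 )*349^1*617^( - 1 )* 8167^1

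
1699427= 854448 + 844979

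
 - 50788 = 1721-52509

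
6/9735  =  2/3245 = 0.00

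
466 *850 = 396100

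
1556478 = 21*74118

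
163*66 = 10758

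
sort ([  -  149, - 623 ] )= [-623,  -  149]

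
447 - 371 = 76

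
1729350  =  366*4725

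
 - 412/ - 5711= 412/5711 = 0.07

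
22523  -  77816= - 55293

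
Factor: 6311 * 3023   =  19078153 = 3023^1*6311^1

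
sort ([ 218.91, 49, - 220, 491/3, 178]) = [-220,  49, 491/3,178 , 218.91 ]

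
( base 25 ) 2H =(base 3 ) 2111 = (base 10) 67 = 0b1000011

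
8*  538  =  4304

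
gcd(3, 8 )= 1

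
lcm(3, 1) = 3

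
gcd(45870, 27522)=9174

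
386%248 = 138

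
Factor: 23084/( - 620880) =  - 2^( - 2)*3^(  -  1) * 5^ (-1) * 13^ ( - 1 ) * 29^1 = -29/780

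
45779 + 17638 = 63417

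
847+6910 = 7757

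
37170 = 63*590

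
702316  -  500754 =201562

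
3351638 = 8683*386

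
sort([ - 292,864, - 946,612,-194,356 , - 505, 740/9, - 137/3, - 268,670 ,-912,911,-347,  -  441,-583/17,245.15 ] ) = [  -  946, -912, - 505,  -  441, - 347,-292, - 268,  -  194, - 137/3, - 583/17,  740/9,245.15 , 356,612,670,864,  911] 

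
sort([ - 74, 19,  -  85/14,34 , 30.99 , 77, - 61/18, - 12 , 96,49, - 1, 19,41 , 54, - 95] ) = [ - 95, - 74,-12, - 85/14, - 61/18, - 1,  19, 19, 30.99,34, 41, 49,54,77,96]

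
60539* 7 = 423773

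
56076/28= 14019/7 = 2002.71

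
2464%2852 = 2464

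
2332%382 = 40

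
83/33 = 2 + 17/33 = 2.52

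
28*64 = 1792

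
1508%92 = 36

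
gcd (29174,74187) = 1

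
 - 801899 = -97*8267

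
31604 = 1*31604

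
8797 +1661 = 10458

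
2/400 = 1/200=0.01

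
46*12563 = 577898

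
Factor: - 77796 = -2^2*3^2*2161^1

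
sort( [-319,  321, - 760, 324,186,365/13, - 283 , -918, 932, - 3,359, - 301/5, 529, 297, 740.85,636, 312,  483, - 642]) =[ - 918, - 760 , - 642, - 319, - 283, - 301/5, - 3, 365/13,186,297 , 312, 321, 324,  359,483,529,636,  740.85 , 932]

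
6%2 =0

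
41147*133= 5472551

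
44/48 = 11/12 = 0.92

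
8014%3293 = 1428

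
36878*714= 26330892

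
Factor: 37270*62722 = 2337648940 =2^2*5^1*11^1*2851^1*3727^1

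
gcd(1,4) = 1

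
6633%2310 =2013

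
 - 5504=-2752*2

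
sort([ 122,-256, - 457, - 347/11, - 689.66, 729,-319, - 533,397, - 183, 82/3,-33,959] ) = [ - 689.66, - 533, - 457, - 319, - 256, - 183, - 33,-347/11,82/3, 122, 397, 729, 959]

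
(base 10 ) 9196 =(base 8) 21754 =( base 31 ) 9HK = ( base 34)7wg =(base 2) 10001111101100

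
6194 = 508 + 5686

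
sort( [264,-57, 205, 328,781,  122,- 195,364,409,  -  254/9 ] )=[ - 195,  -  57, - 254/9,122,205,264, 328,364,409,781 ]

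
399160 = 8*49895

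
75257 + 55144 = 130401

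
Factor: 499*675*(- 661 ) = -3^3*5^2*499^1*661^1 = - 222641325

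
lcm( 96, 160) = 480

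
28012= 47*596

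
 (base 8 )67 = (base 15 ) 3A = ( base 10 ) 55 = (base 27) 21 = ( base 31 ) 1o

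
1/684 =1/684 = 0.00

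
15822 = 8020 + 7802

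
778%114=94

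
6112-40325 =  - 34213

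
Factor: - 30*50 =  - 1500= -2^2*3^1*5^3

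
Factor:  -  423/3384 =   -  1/8 = -  2^(-3 )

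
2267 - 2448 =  - 181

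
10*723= 7230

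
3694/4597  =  3694/4597=0.80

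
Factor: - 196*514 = - 2^3*7^2*257^1 = - 100744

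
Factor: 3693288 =2^3*3^1 * 153887^1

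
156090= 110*1419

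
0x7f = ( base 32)3v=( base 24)57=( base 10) 127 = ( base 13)9A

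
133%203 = 133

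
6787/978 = 6 + 919/978  =  6.94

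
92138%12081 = 7571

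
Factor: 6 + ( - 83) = - 7^1*11^1= - 77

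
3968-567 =3401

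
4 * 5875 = 23500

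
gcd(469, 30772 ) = 7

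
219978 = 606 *363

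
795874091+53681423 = 849555514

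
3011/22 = 3011/22 = 136.86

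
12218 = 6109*2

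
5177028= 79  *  65532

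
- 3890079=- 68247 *57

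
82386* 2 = 164772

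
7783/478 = 16 + 135/478 = 16.28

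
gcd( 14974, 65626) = 2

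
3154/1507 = 3154/1507= 2.09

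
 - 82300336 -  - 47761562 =  -  34538774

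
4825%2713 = 2112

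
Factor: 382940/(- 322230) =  - 82/69= - 2^1*3^( - 1) * 23^( - 1) * 41^1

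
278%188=90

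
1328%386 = 170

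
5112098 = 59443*86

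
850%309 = 232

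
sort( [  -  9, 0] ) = [ - 9, 0 ]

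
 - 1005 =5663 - 6668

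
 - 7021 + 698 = - 6323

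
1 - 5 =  - 4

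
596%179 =59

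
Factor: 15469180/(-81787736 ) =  - 3867295/20446934 =- 2^( - 1)*5^1*29^1*149^1*179^1*10223467^( - 1 )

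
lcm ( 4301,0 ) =0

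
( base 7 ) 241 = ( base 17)78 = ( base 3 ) 11201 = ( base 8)177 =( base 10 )127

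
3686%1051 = 533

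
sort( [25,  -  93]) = [ - 93,25] 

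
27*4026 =108702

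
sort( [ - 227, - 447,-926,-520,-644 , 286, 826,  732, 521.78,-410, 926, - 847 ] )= [ - 926, -847,-644,- 520, - 447,-410,-227, 286 , 521.78, 732, 826, 926]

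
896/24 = 112/3 = 37.33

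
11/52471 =11/52471 = 0.00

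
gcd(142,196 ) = 2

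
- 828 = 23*(-36 ) 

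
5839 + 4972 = 10811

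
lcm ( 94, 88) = 4136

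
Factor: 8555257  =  997^1*8581^1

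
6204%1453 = 392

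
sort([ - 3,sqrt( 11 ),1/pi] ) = [ - 3,1/pi,sqrt(11)]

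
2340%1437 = 903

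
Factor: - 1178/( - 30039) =2^1*3^( - 1 ) * 17^( - 1) = 2/51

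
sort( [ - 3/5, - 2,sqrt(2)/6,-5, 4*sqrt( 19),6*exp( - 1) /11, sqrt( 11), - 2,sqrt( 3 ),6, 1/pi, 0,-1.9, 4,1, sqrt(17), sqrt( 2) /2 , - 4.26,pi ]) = [ - 5, - 4.26, - 2, - 2,- 1.9,-3/5, 0, 6  *exp (-1 )/11, sqrt( 2)/6,  1/pi, sqrt( 2)/2, 1, sqrt( 3), pi, sqrt( 11),  4, sqrt( 17), 6,  4  *sqrt( 19)]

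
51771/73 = 709 + 14/73 = 709.19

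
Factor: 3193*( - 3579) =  - 3^1 *31^1*103^1*1193^1 = - 11427747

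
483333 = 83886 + 399447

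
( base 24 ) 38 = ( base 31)2I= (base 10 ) 80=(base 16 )50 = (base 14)5A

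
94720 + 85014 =179734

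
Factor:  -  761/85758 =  - 2^( - 1) * 3^( - 1) * 761^1*14293^( - 1 )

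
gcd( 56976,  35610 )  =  7122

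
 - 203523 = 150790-354313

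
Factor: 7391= 19^1*389^1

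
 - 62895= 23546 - 86441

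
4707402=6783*694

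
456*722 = 329232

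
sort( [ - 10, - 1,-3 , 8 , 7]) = [ - 10, - 3, - 1, 7,8]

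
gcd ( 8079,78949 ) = 1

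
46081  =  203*227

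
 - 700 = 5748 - 6448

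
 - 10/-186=5/93 = 0.05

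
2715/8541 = 905/2847 = 0.32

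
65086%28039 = 9008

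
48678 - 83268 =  - 34590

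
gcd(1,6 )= 1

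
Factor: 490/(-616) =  - 2^ ( -2 )*5^1*7^1*11^( - 1) =- 35/44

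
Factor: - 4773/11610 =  - 2^(-1)*3^( - 2)*5^( - 1)*37^1 = - 37/90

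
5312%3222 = 2090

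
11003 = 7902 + 3101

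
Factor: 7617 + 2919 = 10536 = 2^3*3^1*439^1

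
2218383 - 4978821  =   - 2760438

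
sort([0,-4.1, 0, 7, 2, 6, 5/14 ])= [ - 4.1,0, 0,5/14, 2, 6, 7]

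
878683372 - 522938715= 355744657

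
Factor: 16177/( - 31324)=-2^ ( - 2)*7^1*41^(  -  1 )*191^( - 1)*2311^1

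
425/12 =425/12 = 35.42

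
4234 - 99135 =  - 94901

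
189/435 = 63/145 = 0.43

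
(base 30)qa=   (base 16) 316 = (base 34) n8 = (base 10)790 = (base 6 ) 3354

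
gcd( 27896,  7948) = 4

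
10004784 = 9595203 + 409581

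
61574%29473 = 2628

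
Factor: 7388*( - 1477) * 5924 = - 2^4*7^1*211^1*1481^1*1847^1 = - 64643138224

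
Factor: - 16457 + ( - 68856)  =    -  85313= - 85313^1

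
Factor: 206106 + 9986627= 10192733 = 10192733^1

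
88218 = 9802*9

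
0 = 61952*0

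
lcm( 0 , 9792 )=0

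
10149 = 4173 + 5976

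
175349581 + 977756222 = 1153105803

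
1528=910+618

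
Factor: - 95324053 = -11^1*107^1*80989^1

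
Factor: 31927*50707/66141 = 1618922389/66141 = 3^( - 2)*7^1*4561^1*7349^( - 1)*50707^1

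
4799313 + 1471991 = 6271304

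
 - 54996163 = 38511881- 93508044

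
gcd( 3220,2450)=70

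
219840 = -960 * (-229) 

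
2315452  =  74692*31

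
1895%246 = 173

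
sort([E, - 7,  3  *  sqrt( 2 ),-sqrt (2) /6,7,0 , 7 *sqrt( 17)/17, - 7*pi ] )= [ - 7*pi, - 7,-sqrt( 2 )/6, 0,7*sqrt(17 ) /17,E,3*sqrt (2 ), 7]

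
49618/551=90+28/551  =  90.05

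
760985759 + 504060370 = 1265046129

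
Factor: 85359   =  3^1*37^1*769^1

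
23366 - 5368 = 17998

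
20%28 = 20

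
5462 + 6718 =12180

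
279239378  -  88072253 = 191167125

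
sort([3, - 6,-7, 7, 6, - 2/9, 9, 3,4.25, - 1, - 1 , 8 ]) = [- 7, - 6, - 1, - 1, - 2/9, 3, 3, 4.25,6,7,8, 9] 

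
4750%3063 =1687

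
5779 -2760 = 3019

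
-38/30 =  - 19/15 =-  1.27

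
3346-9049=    - 5703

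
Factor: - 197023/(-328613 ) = 373^( - 1 )*881^(  -  1)*197023^1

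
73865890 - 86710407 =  -12844517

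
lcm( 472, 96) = 5664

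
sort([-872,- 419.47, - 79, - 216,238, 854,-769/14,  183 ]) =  [-872, - 419.47, - 216, - 79,  -  769/14,183,238, 854 ]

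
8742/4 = 2185  +  1/2 = 2185.50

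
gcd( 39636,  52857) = 9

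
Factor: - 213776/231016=  -  2^1*31^1*67^( - 1) = -  62/67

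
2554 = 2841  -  287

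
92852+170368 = 263220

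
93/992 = 3/32 = 0.09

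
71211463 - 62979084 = 8232379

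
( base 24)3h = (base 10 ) 89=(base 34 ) 2l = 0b1011001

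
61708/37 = 1667 + 29/37= 1667.78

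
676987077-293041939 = 383945138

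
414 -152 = 262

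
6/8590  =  3/4295  =  0.00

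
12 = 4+8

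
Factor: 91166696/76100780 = 2^1*5^(-1) * 7^ (-1) * 61^1*127^1 * 617^( - 1)*881^( - 1)*1471^1 = 22791674/19025195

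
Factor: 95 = 5^1*19^1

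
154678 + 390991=545669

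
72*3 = 216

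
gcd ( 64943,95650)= 1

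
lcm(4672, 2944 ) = 214912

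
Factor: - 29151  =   - 3^2*41^1* 79^1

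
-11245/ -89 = 126 + 31/89 =126.35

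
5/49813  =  5/49813 = 0.00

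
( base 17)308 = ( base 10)875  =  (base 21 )1ke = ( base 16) 36b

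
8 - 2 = 6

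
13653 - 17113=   -  3460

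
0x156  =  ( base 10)342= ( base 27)CI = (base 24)E6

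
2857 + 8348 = 11205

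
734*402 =295068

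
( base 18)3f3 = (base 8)2335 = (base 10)1245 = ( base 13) 74a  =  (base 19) 38a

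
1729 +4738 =6467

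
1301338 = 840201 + 461137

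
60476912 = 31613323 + 28863589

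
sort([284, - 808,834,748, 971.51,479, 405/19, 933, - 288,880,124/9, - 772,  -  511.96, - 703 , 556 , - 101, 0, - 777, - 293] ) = [  -  808, - 777,  -  772 , - 703, - 511.96,  -  293, - 288,-101, 0, 124/9, 405/19, 284,479,556, 748, 834,880,933,971.51]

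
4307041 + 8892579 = 13199620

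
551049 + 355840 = 906889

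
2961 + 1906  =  4867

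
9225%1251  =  468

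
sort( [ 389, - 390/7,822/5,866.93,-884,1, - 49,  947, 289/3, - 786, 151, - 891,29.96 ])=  [ - 891 , - 884, - 786, - 390/7,-49,1, 29.96, 289/3,151, 822/5, 389, 866.93, 947 ] 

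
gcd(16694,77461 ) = 1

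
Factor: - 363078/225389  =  -2^1 * 3^2*23^1*257^ ( - 1) = - 414/257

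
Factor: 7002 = 2^1 * 3^2*  389^1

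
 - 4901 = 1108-6009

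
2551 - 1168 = 1383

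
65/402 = 65/402 = 0.16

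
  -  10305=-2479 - 7826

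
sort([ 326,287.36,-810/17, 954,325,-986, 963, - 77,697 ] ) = [ - 986 , - 77, - 810/17, 287.36,325,326,697,954,963] 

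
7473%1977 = 1542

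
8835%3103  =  2629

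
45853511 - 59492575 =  - 13639064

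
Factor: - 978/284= - 489/142= - 2^(  -  1) * 3^1*71^( - 1 )*163^1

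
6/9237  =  2/3079   =  0.00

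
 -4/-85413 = 4/85413 =0.00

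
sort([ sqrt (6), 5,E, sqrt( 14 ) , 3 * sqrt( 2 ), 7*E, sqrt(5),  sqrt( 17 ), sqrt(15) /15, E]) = [sqrt( 15)/15, sqrt (5 ),sqrt( 6),  E, E,sqrt(14), sqrt(17),3  *  sqrt( 2), 5,7*E]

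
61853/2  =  61853/2 = 30926.50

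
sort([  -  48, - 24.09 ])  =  [ - 48,  -  24.09]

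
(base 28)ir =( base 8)1023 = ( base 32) GJ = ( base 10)531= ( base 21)146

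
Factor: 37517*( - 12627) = - 473727159 = -3^2*23^1  *  61^1*37517^1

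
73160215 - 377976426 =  - 304816211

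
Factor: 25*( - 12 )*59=-17700 = - 2^2*3^1 * 5^2* 59^1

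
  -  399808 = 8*( - 49976 )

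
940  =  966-26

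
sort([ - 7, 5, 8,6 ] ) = [ - 7,5,6,8 ] 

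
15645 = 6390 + 9255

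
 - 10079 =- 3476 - 6603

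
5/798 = 5/798=0.01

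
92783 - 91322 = 1461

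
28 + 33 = 61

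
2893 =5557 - 2664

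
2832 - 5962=  -  3130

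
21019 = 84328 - 63309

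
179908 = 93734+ 86174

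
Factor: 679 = 7^1*  97^1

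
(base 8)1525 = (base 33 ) PS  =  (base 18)2b7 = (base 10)853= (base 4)31111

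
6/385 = 6/385 = 0.02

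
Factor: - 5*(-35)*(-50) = -8750 =-2^1 * 5^4*7^1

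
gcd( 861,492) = 123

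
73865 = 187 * 395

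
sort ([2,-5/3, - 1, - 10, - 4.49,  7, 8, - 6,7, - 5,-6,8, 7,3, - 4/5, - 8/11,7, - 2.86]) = [-10, - 6, - 6, - 5, - 4.49, - 2.86, - 5/3, - 1, - 4/5, - 8/11, 2, 3, 7,7,7,  7, 8, 8] 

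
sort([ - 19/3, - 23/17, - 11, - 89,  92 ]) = [ - 89, - 11, - 19/3, - 23/17,92]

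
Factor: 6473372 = 2^2*37^1* 191^1  *  229^1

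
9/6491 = 9/6491 = 0.00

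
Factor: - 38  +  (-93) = -131= - 131^1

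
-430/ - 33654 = 215/16827 = 0.01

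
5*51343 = 256715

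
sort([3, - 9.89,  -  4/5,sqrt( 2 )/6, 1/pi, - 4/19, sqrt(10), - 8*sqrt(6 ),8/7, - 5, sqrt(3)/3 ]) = [-8 *sqrt( 6),  -  9.89, - 5, - 4/5, -4/19,sqrt( 2 ) /6, 1/pi, sqrt(3 )/3, 8/7, 3, sqrt(10)]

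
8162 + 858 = 9020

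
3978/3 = 1326 = 1326.00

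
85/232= 85/232 = 0.37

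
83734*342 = 28637028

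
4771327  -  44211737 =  - 39440410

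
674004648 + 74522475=748527123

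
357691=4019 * 89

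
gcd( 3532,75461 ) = 1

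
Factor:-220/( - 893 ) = 2^2*5^1*11^1 * 19^( - 1)*47^(-1) 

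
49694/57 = 49694/57 = 871.82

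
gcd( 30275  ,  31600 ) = 25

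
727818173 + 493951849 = 1221770022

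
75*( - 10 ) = - 750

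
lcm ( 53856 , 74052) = 592416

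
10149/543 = 18+125/181 = 18.69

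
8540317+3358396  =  11898713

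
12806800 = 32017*400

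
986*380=374680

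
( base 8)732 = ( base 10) 474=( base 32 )eq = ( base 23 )ke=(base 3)122120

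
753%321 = 111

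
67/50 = 1 + 17/50  =  1.34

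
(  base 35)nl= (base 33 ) p1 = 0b1100111010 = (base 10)826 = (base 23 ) 1CL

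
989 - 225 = 764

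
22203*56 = 1243368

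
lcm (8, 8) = 8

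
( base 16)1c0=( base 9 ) 547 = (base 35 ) cs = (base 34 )d6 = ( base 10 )448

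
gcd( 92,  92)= 92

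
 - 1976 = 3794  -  5770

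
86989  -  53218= 33771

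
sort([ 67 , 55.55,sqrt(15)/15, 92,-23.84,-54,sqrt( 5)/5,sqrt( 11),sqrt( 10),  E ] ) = [-54, - 23.84, sqrt( 15) /15,sqrt( 5 )/5, E, sqrt( 10 ), sqrt(11),55.55,67 , 92] 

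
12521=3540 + 8981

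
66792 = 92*726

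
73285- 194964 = -121679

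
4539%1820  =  899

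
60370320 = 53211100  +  7159220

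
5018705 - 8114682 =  - 3095977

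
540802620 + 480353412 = 1021156032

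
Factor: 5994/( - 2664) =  - 2^( - 2)*3^2 = -9/4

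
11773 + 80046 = 91819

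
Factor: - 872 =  - 2^3*109^1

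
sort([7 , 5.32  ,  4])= [ 4, 5.32,7] 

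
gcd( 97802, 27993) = 1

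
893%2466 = 893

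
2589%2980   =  2589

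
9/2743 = 9/2743 = 0.00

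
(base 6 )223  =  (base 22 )3l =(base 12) 73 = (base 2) 1010111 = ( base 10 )87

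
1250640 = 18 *69480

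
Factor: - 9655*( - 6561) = 63346455 = 3^8 * 5^1 *1931^1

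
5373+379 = 5752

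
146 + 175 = 321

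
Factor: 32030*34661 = 1110191830 = 2^1*5^1*11^1*23^1*137^1*3203^1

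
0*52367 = 0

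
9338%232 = 58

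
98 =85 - -13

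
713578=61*11698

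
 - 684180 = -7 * 97740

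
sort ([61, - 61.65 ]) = [ - 61.65,61]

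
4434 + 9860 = 14294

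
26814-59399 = -32585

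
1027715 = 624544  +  403171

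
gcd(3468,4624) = 1156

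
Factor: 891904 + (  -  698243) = 193661 = 13^1*14897^1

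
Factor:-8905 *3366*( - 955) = 28625389650 = 2^1* 3^2*5^2 * 11^1*13^1*17^1*137^1*191^1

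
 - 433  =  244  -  677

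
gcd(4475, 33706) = 1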